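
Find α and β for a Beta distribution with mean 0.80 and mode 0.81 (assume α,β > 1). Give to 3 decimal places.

With s = α+β: μ = α/s and mode = (α−1)/(s−2). Eliminating α = μs,
μs − 1 = m(s−2) ⇒ s(μ−m) = 1−2m ⇒ s = -0.62/-0.01 = 62.0000.
So α = μs = 49.600, β = (1−μ)s = 12.400.

α = 49.600, β = 12.400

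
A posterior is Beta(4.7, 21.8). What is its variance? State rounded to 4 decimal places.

0.0053

μ = 4.7/26.5 = 0.177358; Var = μ(1−μ)/(α+β+1) = 0.1459025/27.5 = 0.0053.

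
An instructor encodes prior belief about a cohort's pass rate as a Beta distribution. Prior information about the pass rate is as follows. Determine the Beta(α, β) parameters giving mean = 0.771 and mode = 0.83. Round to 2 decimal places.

α = 8.62, β = 2.56

With s = α+β: μ = α/s and mode = (α−1)/(s−2). Eliminating α = μs,
μs − 1 = m(s−2) ⇒ s(μ−m) = 1−2m ⇒ s = -0.66/-0.059 = 11.1864.
So α = μs = 8.62, β = (1−μ)s = 2.56.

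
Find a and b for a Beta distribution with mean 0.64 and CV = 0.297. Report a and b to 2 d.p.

a = 3.44, b = 1.94

σ = CV·μ = 0.297×0.64 = 0.19008, so σ² = 0.036130.
s+1 = μ(1−μ)/σ² = 0.2304/0.036130 = 6.3769, so s = a+b = 5.3769.
a = μs = 3.44, b = (1−μ)s = 1.94.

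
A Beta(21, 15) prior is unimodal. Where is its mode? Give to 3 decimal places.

The density x^(α−1)(1−x)^(β−1) is maximised at (α−1)/(α+β−2) = 20/34 = 0.588.

0.588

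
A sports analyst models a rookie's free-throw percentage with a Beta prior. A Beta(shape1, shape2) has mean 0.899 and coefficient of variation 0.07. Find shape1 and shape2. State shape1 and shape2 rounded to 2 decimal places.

shape1 = 19.71, shape2 = 2.21

σ = CV·μ = 0.07×0.899 = 0.06293, so σ² = 0.003960.
s+1 = μ(1−μ)/σ² = 0.090799/0.003960 = 22.9280, so s = shape1+shape2 = 21.9280.
shape1 = μs = 19.71, shape2 = (1−μ)s = 2.21.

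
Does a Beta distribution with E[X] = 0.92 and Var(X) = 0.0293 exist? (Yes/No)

The Beta variance bound is σ² < μ(1−μ).
Here μ(1−μ) = 0.92×0.08 = 0.0736, and 0.0293 < 0.0736.

Yes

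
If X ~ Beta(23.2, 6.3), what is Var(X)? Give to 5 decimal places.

0.00551

μ = 23.2/29.5 = 0.786441; Var = μ(1−μ)/(α+β+1) = 0.1679517/30.5 = 0.00551.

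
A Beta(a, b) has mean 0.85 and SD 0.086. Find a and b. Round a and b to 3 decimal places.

a = 13.803, b = 2.436

First σ² = 0.007396. Setting a = μn, b = (1−μ)n with n = a+b,
μ(1−μ)/(n+1) = 0.007396 ⇒ n+1 = 0.1275/0.007396 = 17.2390 ⇒ n = 16.2390.
Hence a = 0.85×16.2390 = 13.803, b = 0.15×16.2390 = 2.436.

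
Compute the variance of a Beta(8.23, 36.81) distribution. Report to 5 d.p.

Var = αβ/[(α+β)²(α+β+1)] = (8.23×36.81)/(45.04²×46.04) = 302.9463/93396.817664 = 0.00324.

0.00324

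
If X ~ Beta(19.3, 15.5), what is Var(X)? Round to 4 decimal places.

α+β = 34.8 and αβ = 299.15, so Var = αβ/[(α+β)²(α+β+1)] = 299.15/43355.232 = 0.0069.

0.0069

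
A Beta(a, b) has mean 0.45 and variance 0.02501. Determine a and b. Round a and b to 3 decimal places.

a = 4.003, b = 4.893

Let s = a+b. The Beta variance is μ(1−μ)/(s+1).
So s+1 = μ(1−μ)/σ² = (0.45×0.55)/0.02501 = 0.2475/0.02501 = 9.8960, giving s = 8.8960.
Then a = μs = 0.45×8.8960 = 4.003 and b = (1−μ)s = 0.55×8.8960 = 4.893.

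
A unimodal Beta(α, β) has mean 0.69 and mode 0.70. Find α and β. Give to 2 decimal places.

Let s = α+β. Mean gives α = μs = 0.69s; mode gives (α−1)/(s−2) = 0.70.
Substituting: 0.69s − 1 = 0.70(s−2) = 0.70s − 1.40, so -0.01s = -0.40 and s = 40.0000.
Then α = 0.69×40.0000 = 27.60 and β = s−α = 12.40.

α = 27.60, β = 12.40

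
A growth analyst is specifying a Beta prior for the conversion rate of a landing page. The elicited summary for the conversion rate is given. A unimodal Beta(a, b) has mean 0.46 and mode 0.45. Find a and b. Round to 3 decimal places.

a = 4.600, b = 5.400

Let s = a+b. Mean gives a = μs = 0.46s; mode gives (a−1)/(s−2) = 0.45.
Substituting: 0.46s − 1 = 0.45(s−2) = 0.45s − 0.90, so 0.01s = 0.10 and s = 10.0000.
Then a = 0.46×10.0000 = 4.600 and b = s−a = 5.400.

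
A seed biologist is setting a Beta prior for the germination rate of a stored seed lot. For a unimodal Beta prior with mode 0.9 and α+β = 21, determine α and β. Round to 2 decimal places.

Mode = (α−1)/(κ−2) with κ = α+β, so α−1 = 0.9·19 = 17.10.
α = 18.10; β = κ − α = 2.90.

α = 18.10, β = 2.90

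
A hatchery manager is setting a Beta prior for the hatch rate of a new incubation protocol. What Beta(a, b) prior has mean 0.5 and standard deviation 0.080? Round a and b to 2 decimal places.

σ² = 0.080² = 0.006400.
With s = a+b, Var = μ(1−μ)/(s+1), so s+1 = (0.5×0.5)/0.006400 = 39.0625 and s = 38.0625.
a = μs = 19.03, b = (1−μ)s = 19.03.

a = 19.03, b = 19.03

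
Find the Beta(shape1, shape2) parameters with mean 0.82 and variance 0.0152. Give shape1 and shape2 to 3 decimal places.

shape1 = 7.143, shape2 = 1.568

Let s = shape1+shape2. The Beta variance is μ(1−μ)/(s+1).
So s+1 = μ(1−μ)/σ² = (0.82×0.18)/0.0152 = 0.1476/0.0152 = 9.7105, giving s = 8.7105.
Then shape1 = μs = 0.82×8.7105 = 7.143 and shape2 = (1−μ)s = 0.18×8.7105 = 1.568.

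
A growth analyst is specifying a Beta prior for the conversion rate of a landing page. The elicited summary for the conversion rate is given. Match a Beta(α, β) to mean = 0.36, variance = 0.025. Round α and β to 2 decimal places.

By moment matching, α+β = μ(1−μ)/σ² − 1 = (0.36·0.64)/0.025 − 1 = 9.2160 − 1 = 8.2160.
Since α/(α+β) = μ, α = 0.36·8.2160 = 2.96 and β = 0.64·8.2160 = 5.26.

α = 2.96, β = 5.26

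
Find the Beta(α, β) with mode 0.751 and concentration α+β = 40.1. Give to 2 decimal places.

α = 29.61, β = 10.49

Mode = (α−1)/(κ−2) with κ = α+β, so α−1 = 0.751·38.1 = 28.61.
α = 29.61; β = κ − α = 10.49.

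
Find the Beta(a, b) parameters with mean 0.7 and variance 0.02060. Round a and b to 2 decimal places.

a = 6.44, b = 2.76

By moment matching, a+b = μ(1−μ)/σ² − 1 = (0.7·0.3)/0.02060 − 1 = 10.1942 − 1 = 9.1942.
Since a/(a+b) = μ, a = 0.7·9.1942 = 6.44 and b = 0.3·9.1942 = 2.76.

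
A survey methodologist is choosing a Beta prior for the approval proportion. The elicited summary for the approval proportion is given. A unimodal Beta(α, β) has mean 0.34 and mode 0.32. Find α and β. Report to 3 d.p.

α = 6.120, β = 11.880

With s = α+β: μ = α/s and mode = (α−1)/(s−2). Eliminating α = μs,
μs − 1 = m(s−2) ⇒ s(μ−m) = 1−2m ⇒ s = 0.36/0.02 = 18.0000.
So α = μs = 6.120, β = (1−μ)s = 11.880.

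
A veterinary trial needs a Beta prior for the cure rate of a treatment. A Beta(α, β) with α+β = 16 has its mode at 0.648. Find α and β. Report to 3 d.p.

α = 10.072, β = 5.928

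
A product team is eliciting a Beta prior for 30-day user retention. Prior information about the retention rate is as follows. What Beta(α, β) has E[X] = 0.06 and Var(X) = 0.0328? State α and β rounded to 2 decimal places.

Let s = α+β. The Beta variance is μ(1−μ)/(s+1).
So s+1 = μ(1−μ)/σ² = (0.06×0.94)/0.0328 = 0.0564/0.0328 = 1.7195, giving s = 0.7195.
Then α = μs = 0.06×0.7195 = 0.04 and β = (1−μ)s = 0.94×0.7195 = 0.68.

α = 0.04, β = 0.68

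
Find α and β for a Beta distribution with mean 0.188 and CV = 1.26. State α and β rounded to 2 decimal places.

Var = (CV·μ)² = (1.26×0.188)² = 0.056112.
α+β = μ(1−μ)/Var − 1 = 0.152656/0.056112 − 1 = 1.7206.
Thus α = 0.188·1.7206 = 0.32 and β = 0.812·1.7206 = 1.40.

α = 0.32, β = 1.40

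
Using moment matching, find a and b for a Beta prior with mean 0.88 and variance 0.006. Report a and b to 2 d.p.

a = 14.61, b = 1.99

Write ν = a+b; then a = μν and Var = μ(1−μ)/(ν+1).
ν = μ(1−μ)/Var − 1 = 0.1056/0.006 − 1 = 16.6000.
a = 0.88·16.6000 = 14.61, b = 0.12·16.6000 = 1.99.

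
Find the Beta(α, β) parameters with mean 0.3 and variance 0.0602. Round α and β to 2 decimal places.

α = 0.75, β = 1.74

Write ν = α+β; then α = μν and Var = μ(1−μ)/(ν+1).
ν = μ(1−μ)/Var − 1 = 0.21/0.0602 − 1 = 2.4884.
α = 0.3·2.4884 = 0.75, β = 0.7·2.4884 = 1.74.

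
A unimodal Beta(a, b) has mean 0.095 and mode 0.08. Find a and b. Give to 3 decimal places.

a = 5.320, b = 50.680

With s = a+b: μ = a/s and mode = (a−1)/(s−2). Eliminating a = μs,
μs − 1 = m(s−2) ⇒ s(μ−m) = 1−2m ⇒ s = 0.84/0.015 = 56.0000.
So a = μs = 5.320, b = (1−μ)s = 50.680.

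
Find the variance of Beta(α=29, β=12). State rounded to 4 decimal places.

Var = αβ/[(α+β)²(α+β+1)] = (29×12)/(41²×42) = 348/70602 = 0.0049.

0.0049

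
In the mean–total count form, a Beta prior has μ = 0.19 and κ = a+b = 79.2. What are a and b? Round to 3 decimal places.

Split κ in proportion μ : (1−μ): a = 0.19·79.2 = 15.048, b = 79.2 − 15.048 = 64.152.

a = 15.048, b = 64.152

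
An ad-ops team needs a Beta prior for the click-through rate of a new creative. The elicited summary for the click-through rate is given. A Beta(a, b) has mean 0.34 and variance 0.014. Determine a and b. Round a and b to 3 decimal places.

a = 5.110, b = 9.919

Let s = a+b. The Beta variance is μ(1−μ)/(s+1).
So s+1 = μ(1−μ)/σ² = (0.34×0.66)/0.014 = 0.2244/0.014 = 16.0286, giving s = 15.0286.
Then a = μs = 0.34×15.0286 = 5.110 and b = (1−μ)s = 0.66×15.0286 = 9.919.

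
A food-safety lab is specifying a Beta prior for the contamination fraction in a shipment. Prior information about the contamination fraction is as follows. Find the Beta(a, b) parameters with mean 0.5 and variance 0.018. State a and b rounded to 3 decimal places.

Let s = a+b. The Beta variance is μ(1−μ)/(s+1).
So s+1 = μ(1−μ)/σ² = (0.5×0.5)/0.018 = 0.25/0.018 = 13.8889, giving s = 12.8889.
Then a = μs = 0.5×12.8889 = 6.444 and b = (1−μ)s = 0.5×12.8889 = 6.444.

a = 6.444, b = 6.444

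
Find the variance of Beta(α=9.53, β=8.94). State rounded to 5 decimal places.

Var = αβ/[(α+β)²(α+β+1)] = (9.53×8.94)/(18.47²×19.47) = 85.1982/6642.013323 = 0.01283.

0.01283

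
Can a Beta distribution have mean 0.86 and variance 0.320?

For any Beta, Var(X) < E[X]·(1−E[X]).
Here μ(1−μ) = 0.86×0.14 = 0.1204, and 0.320 ≥ 0.1204.

No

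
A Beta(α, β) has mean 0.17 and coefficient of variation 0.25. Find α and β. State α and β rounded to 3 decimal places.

α = 13.110, β = 64.008

Var = (CV·μ)² = (0.25×0.17)² = 0.001806.
α+β = μ(1−μ)/Var − 1 = 0.1411/0.001806 − 1 = 77.1176.
Thus α = 0.17·77.1176 = 13.110 and β = 0.83·77.1176 = 64.008.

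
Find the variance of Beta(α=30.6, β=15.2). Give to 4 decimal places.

0.0047

μ = 30.6/45.8 = 0.668122; Var = μ(1−μ)/(α+β+1) = 0.2217349/46.8 = 0.0047.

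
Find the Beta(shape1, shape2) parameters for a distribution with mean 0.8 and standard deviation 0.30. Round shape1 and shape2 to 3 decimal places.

shape1 = 0.622, shape2 = 0.156

Variance = 0.30² = 0.0900. The moment-matching identity shape1+shape2 = μ(1−μ)/Var − 1 gives
shape1+shape2 = 0.16/0.0900 − 1 = 0.7778, so shape1 = μ·0.7778 = 0.622 and shape2 = (1−μ)·0.7778 = 0.156.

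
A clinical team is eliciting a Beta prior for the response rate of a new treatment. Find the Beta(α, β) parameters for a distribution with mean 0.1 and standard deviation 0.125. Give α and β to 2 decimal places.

σ² = 0.125² = 0.015625.
With s = α+β, Var = μ(1−μ)/(s+1), so s+1 = (0.1×0.9)/0.015625 = 5.7600 and s = 4.7600.
α = μs = 0.48, β = (1−μ)s = 4.28.

α = 0.48, β = 4.28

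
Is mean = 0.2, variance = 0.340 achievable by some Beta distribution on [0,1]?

No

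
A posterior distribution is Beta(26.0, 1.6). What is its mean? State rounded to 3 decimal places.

0.942

E[X] = α/(α+β) = 26.0/27.6 = 0.942.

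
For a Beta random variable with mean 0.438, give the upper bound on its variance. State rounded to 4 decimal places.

Var = μ(1−μ)/(α+β+1), which approaches μ(1−μ) as α+β → 0.
So the supremum is μ(1−μ) = 0.438×0.562 = 0.2462.

0.2462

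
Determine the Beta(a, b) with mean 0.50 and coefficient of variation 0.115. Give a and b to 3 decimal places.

a = 37.307, b = 37.307

σ = CV·μ = 0.115×0.50 = 0.05750, so σ² = 0.003306.
s+1 = μ(1−μ)/σ² = 0.2500/0.003306 = 75.6144, so s = a+b = 74.6144.
a = μs = 37.307, b = (1−μ)s = 37.307.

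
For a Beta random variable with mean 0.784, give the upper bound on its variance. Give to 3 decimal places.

0.169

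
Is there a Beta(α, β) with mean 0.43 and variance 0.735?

No

For any Beta, Var(X) < E[X]·(1−E[X]).
Here μ(1−μ) = 0.43×0.57 = 0.2451, and 0.735 ≥ 0.2451.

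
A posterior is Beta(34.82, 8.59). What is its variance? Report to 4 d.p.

0.0036

α+β = 43.41 and αβ = 299.1038, so Var = αβ/[(α+β)²(α+β+1)] = 299.1038/83687.451921 = 0.0036.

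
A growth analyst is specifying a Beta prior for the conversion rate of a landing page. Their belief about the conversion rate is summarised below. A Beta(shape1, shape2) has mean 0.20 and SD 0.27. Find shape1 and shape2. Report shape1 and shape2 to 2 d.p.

First σ² = 0.0729. Setting shape1 = μn, shape2 = (1−μ)n with n = shape1+shape2,
μ(1−μ)/(n+1) = 0.0729 ⇒ n+1 = 0.1600/0.0729 = 2.1948 ⇒ n = 1.1948.
Hence shape1 = 0.20×1.1948 = 0.24, shape2 = 0.80×1.1948 = 0.96.

shape1 = 0.24, shape2 = 0.96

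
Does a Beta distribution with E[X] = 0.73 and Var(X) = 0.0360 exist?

The Beta variance bound is σ² < μ(1−μ).
Here μ(1−μ) = 0.73×0.27 = 0.1971, and 0.0360 < 0.1971.

Yes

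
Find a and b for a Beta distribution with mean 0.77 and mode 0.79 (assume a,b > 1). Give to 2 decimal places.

a = 22.33, b = 6.67

Let s = a+b. Mean gives a = μs = 0.77s; mode gives (a−1)/(s−2) = 0.79.
Substituting: 0.77s − 1 = 0.79(s−2) = 0.79s − 1.58, so -0.02s = -0.58 and s = 29.0000.
Then a = 0.77×29.0000 = 22.33 and b = s−a = 6.67.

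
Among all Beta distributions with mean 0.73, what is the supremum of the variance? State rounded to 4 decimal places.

0.1971

For fixed mean μ the Beta variance is μ(1−μ)/(α+β+1), increasing as α+β decreases.
Its least upper bound (not attained) is μ(1−μ) = 0.73·0.27 = 0.1971.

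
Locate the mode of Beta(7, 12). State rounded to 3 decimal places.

With α,β > 1, mode = (α−1)/(α+β−2) = 6/17 = 0.353.

0.353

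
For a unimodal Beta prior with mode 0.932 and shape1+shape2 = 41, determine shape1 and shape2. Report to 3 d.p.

shape1 = 37.348, shape2 = 3.652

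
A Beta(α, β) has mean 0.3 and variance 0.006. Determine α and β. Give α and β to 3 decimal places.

α = 10.200, β = 23.800

By moment matching, α+β = μ(1−μ)/σ² − 1 = (0.3·0.7)/0.006 − 1 = 35.0000 − 1 = 34.0000.
Since α/(α+β) = μ, α = 0.3·34.0000 = 10.200 and β = 0.7·34.0000 = 23.800.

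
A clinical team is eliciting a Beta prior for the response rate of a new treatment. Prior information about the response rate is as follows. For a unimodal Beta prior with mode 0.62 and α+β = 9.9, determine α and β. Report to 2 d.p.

α = 5.90, β = 4.00

For α,β>1 the mode is (α−1)/(α+β−2), so α = mode·(κ−2)+1 = 0.62×7.9+1 = 5.90.
And β = (1−mode)·(κ−2)+1 = 0.38×7.9+1 = 4.00.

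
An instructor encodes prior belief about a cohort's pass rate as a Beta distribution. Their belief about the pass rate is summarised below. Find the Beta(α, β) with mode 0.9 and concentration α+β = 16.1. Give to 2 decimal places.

α = 13.69, β = 2.41

Mode = (α−1)/(κ−2) with κ = α+β, so α−1 = 0.9·14.1 = 12.69.
α = 13.69; β = κ − α = 2.41.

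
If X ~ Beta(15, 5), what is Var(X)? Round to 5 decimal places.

Var = αβ/[(α+β)²(α+β+1)] = (15×5)/(20²×21) = 75/8400 = 0.00893.

0.00893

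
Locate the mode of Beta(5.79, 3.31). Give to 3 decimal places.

The density x^(α−1)(1−x)^(β−1) is maximised at (α−1)/(α+β−2) = 4.79/7.10 = 0.675.

0.675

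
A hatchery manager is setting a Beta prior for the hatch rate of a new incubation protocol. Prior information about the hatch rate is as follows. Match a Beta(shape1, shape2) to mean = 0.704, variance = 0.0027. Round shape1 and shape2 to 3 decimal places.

shape1 = 53.630, shape2 = 22.549

By moment matching, shape1+shape2 = μ(1−μ)/σ² − 1 = (0.704·0.296)/0.0027 − 1 = 77.1793 − 1 = 76.1793.
Since shape1/(shape1+shape2) = μ, shape1 = 0.704·76.1793 = 53.630 and shape2 = 0.296·76.1793 = 22.549.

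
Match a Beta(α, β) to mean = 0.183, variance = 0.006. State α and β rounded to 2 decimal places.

α = 4.38, β = 19.54

By moment matching, α+β = μ(1−μ)/σ² − 1 = (0.183·0.817)/0.006 − 1 = 24.9185 − 1 = 23.9185.
Since α/(α+β) = μ, α = 0.183·23.9185 = 4.38 and β = 0.817·23.9185 = 19.54.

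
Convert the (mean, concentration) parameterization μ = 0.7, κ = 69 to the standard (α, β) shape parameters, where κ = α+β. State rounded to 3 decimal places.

α = 48.300, β = 20.700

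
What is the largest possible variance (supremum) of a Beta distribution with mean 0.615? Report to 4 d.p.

For fixed mean μ the Beta variance is μ(1−μ)/(α+β+1), increasing as α+β decreases.
Its least upper bound (not attained) is μ(1−μ) = 0.615·0.385 = 0.2368.

0.2368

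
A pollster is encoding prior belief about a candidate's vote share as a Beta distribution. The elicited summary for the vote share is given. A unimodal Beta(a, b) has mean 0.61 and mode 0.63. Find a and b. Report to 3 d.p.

Let s = a+b. Mean gives a = μs = 0.61s; mode gives (a−1)/(s−2) = 0.63.
Substituting: 0.61s − 1 = 0.63(s−2) = 0.63s − 1.26, so -0.02s = -0.26 and s = 13.0000.
Then a = 0.61×13.0000 = 7.930 and b = s−a = 5.070.

a = 7.930, b = 5.070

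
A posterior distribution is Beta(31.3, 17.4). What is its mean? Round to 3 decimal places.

E[X] = α/(α+β) = 31.3/48.7 = 0.643.

0.643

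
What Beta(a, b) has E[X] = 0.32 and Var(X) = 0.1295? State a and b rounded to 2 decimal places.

a = 0.22, b = 0.46

Let s = a+b. The Beta variance is μ(1−μ)/(s+1).
So s+1 = μ(1−μ)/σ² = (0.32×0.68)/0.1295 = 0.2176/0.1295 = 1.6803, giving s = 0.6803.
Then a = μs = 0.32×0.6803 = 0.22 and b = (1−μ)s = 0.68×0.6803 = 0.46.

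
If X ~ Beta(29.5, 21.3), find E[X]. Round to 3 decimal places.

0.581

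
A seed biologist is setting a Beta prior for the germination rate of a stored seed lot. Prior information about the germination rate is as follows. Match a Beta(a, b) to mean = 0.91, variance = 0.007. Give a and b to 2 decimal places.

Let s = a+b. The Beta variance is μ(1−μ)/(s+1).
So s+1 = μ(1−μ)/σ² = (0.91×0.09)/0.007 = 0.0819/0.007 = 11.7000, giving s = 10.7000.
Then a = μs = 0.91×10.7000 = 9.74 and b = (1−μ)s = 0.09×10.7000 = 0.96.

a = 9.74, b = 0.96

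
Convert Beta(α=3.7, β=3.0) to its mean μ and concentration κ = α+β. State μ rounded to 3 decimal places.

κ = α+β = 3.7+3.0 = 6.7; μ = α/κ = 3.7/6.7 = 0.552.

μ = 0.552, κ = 6.7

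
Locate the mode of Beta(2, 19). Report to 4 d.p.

0.0526

With α,β > 1, mode = (α−1)/(α+β−2) = 1/19 = 0.0526.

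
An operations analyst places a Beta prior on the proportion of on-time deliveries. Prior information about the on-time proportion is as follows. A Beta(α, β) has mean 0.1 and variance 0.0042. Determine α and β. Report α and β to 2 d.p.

α = 2.04, β = 18.39

Write ν = α+β; then α = μν and Var = μ(1−μ)/(ν+1).
ν = μ(1−μ)/Var − 1 = 0.09/0.0042 − 1 = 20.4286.
α = 0.1·20.4286 = 2.04, β = 0.9·20.4286 = 18.39.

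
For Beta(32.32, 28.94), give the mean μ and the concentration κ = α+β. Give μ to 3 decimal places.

μ = 0.528, κ = 61.26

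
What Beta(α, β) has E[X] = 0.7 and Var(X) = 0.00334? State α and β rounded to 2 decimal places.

By moment matching, α+β = μ(1−μ)/σ² − 1 = (0.7·0.3)/0.00334 − 1 = 62.8743 − 1 = 61.8743.
Since α/(α+β) = μ, α = 0.7·61.8743 = 43.31 and β = 0.3·61.8743 = 18.56.

α = 43.31, β = 18.56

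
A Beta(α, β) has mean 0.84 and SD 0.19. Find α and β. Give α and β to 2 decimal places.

Variance = 0.19² = 0.0361. The moment-matching identity α+β = μ(1−μ)/Var − 1 gives
α+β = 0.1344/0.0361 − 1 = 2.7230, so α = μ·2.7230 = 2.29 and β = (1−μ)·2.7230 = 0.44.

α = 2.29, β = 0.44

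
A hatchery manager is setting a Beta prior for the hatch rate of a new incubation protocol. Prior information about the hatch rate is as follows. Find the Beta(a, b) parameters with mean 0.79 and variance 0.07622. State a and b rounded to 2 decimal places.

Write ν = a+b; then a = μν and Var = μ(1−μ)/(ν+1).
ν = μ(1−μ)/Var − 1 = 0.1659/0.07622 − 1 = 1.1766.
a = 0.79·1.1766 = 0.93, b = 0.21·1.1766 = 0.25.

a = 0.93, b = 0.25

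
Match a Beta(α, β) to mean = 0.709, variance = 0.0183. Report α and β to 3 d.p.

Let s = α+β. The Beta variance is μ(1−μ)/(s+1).
So s+1 = μ(1−μ)/σ² = (0.709×0.291)/0.0183 = 0.206319/0.0183 = 11.2743, giving s = 10.2743.
Then α = μs = 0.709×10.2743 = 7.284 and β = (1−μ)s = 0.291×10.2743 = 2.990.

α = 7.284, β = 2.990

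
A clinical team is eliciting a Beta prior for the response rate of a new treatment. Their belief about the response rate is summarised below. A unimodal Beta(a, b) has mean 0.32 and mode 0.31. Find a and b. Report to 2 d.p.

a = 12.16, b = 25.84

With s = a+b: μ = a/s and mode = (a−1)/(s−2). Eliminating a = μs,
μs − 1 = m(s−2) ⇒ s(μ−m) = 1−2m ⇒ s = 0.38/0.01 = 38.0000.
So a = μs = 12.16, b = (1−μ)s = 25.84.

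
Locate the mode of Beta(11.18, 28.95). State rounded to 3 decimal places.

The density x^(α−1)(1−x)^(β−1) is maximised at (α−1)/(α+β−2) = 10.18/38.13 = 0.267.

0.267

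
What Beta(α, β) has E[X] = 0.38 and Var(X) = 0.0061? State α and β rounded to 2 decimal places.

α = 14.30, β = 23.33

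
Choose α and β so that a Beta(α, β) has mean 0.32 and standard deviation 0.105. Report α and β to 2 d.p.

α = 6.00, β = 12.74

Variance = 0.105² = 0.011025. The moment-matching identity α+β = μ(1−μ)/Var − 1 gives
α+β = 0.2176/0.011025 − 1 = 18.7370, so α = μ·18.7370 = 6.00 and β = (1−μ)·18.7370 = 12.74.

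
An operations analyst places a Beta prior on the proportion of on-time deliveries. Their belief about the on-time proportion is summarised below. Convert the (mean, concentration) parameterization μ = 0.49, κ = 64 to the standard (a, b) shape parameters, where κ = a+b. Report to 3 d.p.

a = 31.360, b = 32.640

a = μκ = 0.49×64 = 31.360 and b = (1−μ)κ = 0.51×64 = 32.640.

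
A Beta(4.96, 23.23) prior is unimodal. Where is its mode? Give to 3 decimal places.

With α,β > 1, mode = (α−1)/(α+β−2) = 3.96/26.19 = 0.151.

0.151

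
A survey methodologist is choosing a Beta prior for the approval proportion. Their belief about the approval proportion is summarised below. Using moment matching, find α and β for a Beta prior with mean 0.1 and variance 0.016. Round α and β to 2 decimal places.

By moment matching, α+β = μ(1−μ)/σ² − 1 = (0.1·0.9)/0.016 − 1 = 5.6250 − 1 = 4.6250.
Since α/(α+β) = μ, α = 0.1·4.6250 = 0.46 and β = 0.9·4.6250 = 4.16.

α = 0.46, β = 4.16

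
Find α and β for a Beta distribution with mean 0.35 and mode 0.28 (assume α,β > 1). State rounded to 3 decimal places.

With s = α+β: μ = α/s and mode = (α−1)/(s−2). Eliminating α = μs,
μs − 1 = m(s−2) ⇒ s(μ−m) = 1−2m ⇒ s = 0.44/0.07 = 6.2857.
So α = μs = 2.200, β = (1−μ)s = 4.086.

α = 2.200, β = 4.086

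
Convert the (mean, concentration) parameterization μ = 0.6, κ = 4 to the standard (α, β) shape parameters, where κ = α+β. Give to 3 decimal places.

α = 2.400, β = 1.600

α = μκ = 0.6×4 = 2.400 and β = (1−μ)κ = 0.4×4 = 1.600.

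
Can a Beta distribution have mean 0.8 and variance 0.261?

No

A Beta with mean μ has variance μ(1−μ)/(α+β+1) < μ(1−μ).
Here μ(1−μ) = 0.8×0.2 = 0.16, and 0.261 ≥ 0.16.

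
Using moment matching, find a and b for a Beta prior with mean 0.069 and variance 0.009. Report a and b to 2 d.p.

Let s = a+b. The Beta variance is μ(1−μ)/(s+1).
So s+1 = μ(1−μ)/σ² = (0.069×0.931)/0.009 = 0.064239/0.009 = 7.1377, giving s = 6.1377.
Then a = μs = 0.069×6.1377 = 0.42 and b = (1−μ)s = 0.931×6.1377 = 5.71.

a = 0.42, b = 5.71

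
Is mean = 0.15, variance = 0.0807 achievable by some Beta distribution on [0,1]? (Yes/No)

The Beta variance bound is σ² < μ(1−μ).
Here μ(1−μ) = 0.15×0.85 = 0.1275, and 0.0807 < 0.1275.

Yes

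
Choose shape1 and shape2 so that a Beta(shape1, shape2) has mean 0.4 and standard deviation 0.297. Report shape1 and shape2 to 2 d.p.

Variance = 0.297² = 0.088209. The moment-matching identity shape1+shape2 = μ(1−μ)/Var − 1 gives
shape1+shape2 = 0.24/0.088209 − 1 = 1.7208, so shape1 = μ·1.7208 = 0.69 and shape2 = (1−μ)·1.7208 = 1.03.

shape1 = 0.69, shape2 = 1.03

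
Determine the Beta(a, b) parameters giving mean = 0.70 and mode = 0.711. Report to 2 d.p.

With s = a+b: μ = a/s and mode = (a−1)/(s−2). Eliminating a = μs,
μs − 1 = m(s−2) ⇒ s(μ−m) = 1−2m ⇒ s = -0.422/-0.011 = 38.3636.
So a = μs = 26.85, b = (1−μ)s = 11.51.

a = 26.85, b = 11.51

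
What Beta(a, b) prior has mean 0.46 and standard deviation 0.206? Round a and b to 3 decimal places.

a = 2.233, b = 2.621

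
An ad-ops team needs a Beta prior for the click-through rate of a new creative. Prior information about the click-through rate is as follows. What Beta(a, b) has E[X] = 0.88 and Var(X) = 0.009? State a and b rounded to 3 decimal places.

a = 9.445, b = 1.288

By moment matching, a+b = μ(1−μ)/σ² − 1 = (0.88·0.12)/0.009 − 1 = 11.7333 − 1 = 10.7333.
Since a/(a+b) = μ, a = 0.88·10.7333 = 9.445 and b = 0.12·10.7333 = 1.288.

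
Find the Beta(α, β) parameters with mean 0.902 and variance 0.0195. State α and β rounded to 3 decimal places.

α = 3.187, β = 0.346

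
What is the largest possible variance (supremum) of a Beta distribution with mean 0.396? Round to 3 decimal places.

0.239

For fixed mean μ the Beta variance is μ(1−μ)/(α+β+1), increasing as α+β decreases.
Its least upper bound (not attained) is μ(1−μ) = 0.396·0.604 = 0.239.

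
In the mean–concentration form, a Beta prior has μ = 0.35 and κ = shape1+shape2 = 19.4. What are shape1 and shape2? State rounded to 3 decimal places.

shape1 = 6.790, shape2 = 12.610

shape1 = μκ = 0.35×19.4 = 6.790 and shape2 = (1−μ)κ = 0.65×19.4 = 12.610.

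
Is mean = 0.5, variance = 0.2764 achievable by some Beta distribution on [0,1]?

No

For any Beta, Var(X) < E[X]·(1−E[X]).
Here μ(1−μ) = 0.5×0.5 = 0.25, and 0.2764 ≥ 0.25.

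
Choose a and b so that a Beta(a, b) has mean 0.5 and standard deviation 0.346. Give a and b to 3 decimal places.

a = 0.544, b = 0.544

σ² = 0.346² = 0.119716.
With s = a+b, Var = μ(1−μ)/(s+1), so s+1 = (0.5×0.5)/0.119716 = 2.0883 and s = 1.0883.
a = μs = 0.544, b = (1−μ)s = 0.544.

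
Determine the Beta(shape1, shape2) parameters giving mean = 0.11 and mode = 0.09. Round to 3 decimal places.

With s = shape1+shape2: μ = shape1/s and mode = (shape1−1)/(s−2). Eliminating shape1 = μs,
μs − 1 = m(s−2) ⇒ s(μ−m) = 1−2m ⇒ s = 0.82/0.02 = 41.0000.
So shape1 = μs = 4.510, shape2 = (1−μ)s = 36.490.

shape1 = 4.510, shape2 = 36.490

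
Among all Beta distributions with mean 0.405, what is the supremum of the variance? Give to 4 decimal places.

0.2410

Var = μ(1−μ)/(α+β+1), which approaches μ(1−μ) as α+β → 0.
So the supremum is μ(1−μ) = 0.405×0.595 = 0.2410.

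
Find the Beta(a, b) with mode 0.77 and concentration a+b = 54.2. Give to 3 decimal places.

Since the density peak of Beta(a,b) is at (a−1)/(a+b−2),
a = 1 + 0.77(54.2−2) = 41.194 and b = 54.2 − 41.194 = 13.006.

a = 41.194, b = 13.006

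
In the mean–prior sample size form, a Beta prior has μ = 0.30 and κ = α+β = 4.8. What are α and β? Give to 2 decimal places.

α = 1.44, β = 3.36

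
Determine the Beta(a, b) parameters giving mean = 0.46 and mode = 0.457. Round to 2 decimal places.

a = 13.19, b = 15.48

Let s = a+b. Mean gives a = μs = 0.46s; mode gives (a−1)/(s−2) = 0.457.
Substituting: 0.46s − 1 = 0.457(s−2) = 0.457s − 0.914, so 0.003s = 0.086 and s = 28.6667.
Then a = 0.46×28.6667 = 13.19 and b = s−a = 15.48.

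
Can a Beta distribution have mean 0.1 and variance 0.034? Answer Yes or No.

Yes

For any Beta, Var(X) < E[X]·(1−E[X]).
Here μ(1−μ) = 0.1×0.9 = 0.09, and 0.034 < 0.09.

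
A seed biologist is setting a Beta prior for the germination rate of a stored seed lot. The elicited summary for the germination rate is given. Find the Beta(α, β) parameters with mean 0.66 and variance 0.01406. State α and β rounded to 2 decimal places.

α = 9.87, β = 5.09

Let s = α+β. The Beta variance is μ(1−μ)/(s+1).
So s+1 = μ(1−μ)/σ² = (0.66×0.34)/0.01406 = 0.2244/0.01406 = 15.9602, giving s = 14.9602.
Then α = μs = 0.66×14.9602 = 9.87 and β = (1−μ)s = 0.34×14.9602 = 5.09.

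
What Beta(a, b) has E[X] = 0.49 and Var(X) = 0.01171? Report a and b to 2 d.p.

By moment matching, a+b = μ(1−μ)/σ² − 1 = (0.49·0.51)/0.01171 − 1 = 21.3407 − 1 = 20.3407.
Since a/(a+b) = μ, a = 0.49·20.3407 = 9.97 and b = 0.51·20.3407 = 10.37.

a = 9.97, b = 10.37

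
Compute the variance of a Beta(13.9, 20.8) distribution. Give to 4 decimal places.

0.0067

Var = αβ/[(α+β)²(α+β+1)] = (13.9×20.8)/(34.7²×35.7) = 289.12/42986.013 = 0.0067.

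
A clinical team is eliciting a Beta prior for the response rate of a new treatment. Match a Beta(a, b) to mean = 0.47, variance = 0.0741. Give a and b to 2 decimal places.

Let s = a+b. The Beta variance is μ(1−μ)/(s+1).
So s+1 = μ(1−μ)/σ² = (0.47×0.53)/0.0741 = 0.2491/0.0741 = 3.3617, giving s = 2.3617.
Then a = μs = 0.47×2.3617 = 1.11 and b = (1−μ)s = 0.53×2.3617 = 1.25.

a = 1.11, b = 1.25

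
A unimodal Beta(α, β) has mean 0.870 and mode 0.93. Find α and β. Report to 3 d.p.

α = 12.470, β = 1.863

With s = α+β: μ = α/s and mode = (α−1)/(s−2). Eliminating α = μs,
μs − 1 = m(s−2) ⇒ s(μ−m) = 1−2m ⇒ s = -0.86/-0.060 = 14.3333.
So α = μs = 12.470, β = (1−μ)s = 1.863.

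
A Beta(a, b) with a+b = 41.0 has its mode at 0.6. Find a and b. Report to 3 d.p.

a = 24.400, b = 16.600

Mode = (a−1)/(κ−2) with κ = a+b, so a−1 = 0.6·39.0 = 23.400.
a = 24.400; b = κ − a = 16.600.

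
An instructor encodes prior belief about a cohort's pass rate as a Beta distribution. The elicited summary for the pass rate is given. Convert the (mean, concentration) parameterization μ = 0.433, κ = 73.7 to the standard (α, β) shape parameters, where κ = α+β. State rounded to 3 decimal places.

α = 31.912, β = 41.788

α = μκ = 0.433×73.7 = 31.912 and β = (1−μ)κ = 0.567×73.7 = 41.788.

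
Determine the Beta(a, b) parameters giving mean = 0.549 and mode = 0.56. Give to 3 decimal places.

a = 5.989, b = 4.920

With s = a+b: μ = a/s and mode = (a−1)/(s−2). Eliminating a = μs,
μs − 1 = m(s−2) ⇒ s(μ−m) = 1−2m ⇒ s = -0.12/-0.011 = 10.9091.
So a = μs = 5.989, b = (1−μ)s = 4.920.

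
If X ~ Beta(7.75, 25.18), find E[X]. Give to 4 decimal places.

E[X] = α/(α+β) = 7.75/32.93 = 0.2353.

0.2353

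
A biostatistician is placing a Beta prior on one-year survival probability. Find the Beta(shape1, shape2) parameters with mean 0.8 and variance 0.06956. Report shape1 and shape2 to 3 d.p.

Write ν = shape1+shape2; then shape1 = μν and Var = μ(1−μ)/(ν+1).
ν = μ(1−μ)/Var − 1 = 0.16/0.06956 − 1 = 1.3002.
shape1 = 0.8·1.3002 = 1.040, shape2 = 0.2·1.3002 = 0.260.

shape1 = 1.040, shape2 = 0.260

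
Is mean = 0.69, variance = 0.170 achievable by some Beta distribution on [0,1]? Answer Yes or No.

For any Beta, Var(X) < E[X]·(1−E[X]).
Here μ(1−μ) = 0.69×0.31 = 0.2139, and 0.170 < 0.2139.

Yes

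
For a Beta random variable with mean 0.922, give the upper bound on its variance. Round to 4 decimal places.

0.0719

Var = μ(1−μ)/(α+β+1), which approaches μ(1−μ) as α+β → 0.
So the supremum is μ(1−μ) = 0.922×0.078 = 0.0719.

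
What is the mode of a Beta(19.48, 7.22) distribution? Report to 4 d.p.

0.7482

The density x^(α−1)(1−x)^(β−1) is maximised at (α−1)/(α+β−2) = 18.48/24.70 = 0.7482.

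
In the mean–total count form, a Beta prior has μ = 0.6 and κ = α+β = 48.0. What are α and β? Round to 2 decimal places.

Split κ in proportion μ : (1−μ): α = 0.6·48.0 = 28.80, β = 48.0 − 28.80 = 19.20.

α = 28.80, β = 19.20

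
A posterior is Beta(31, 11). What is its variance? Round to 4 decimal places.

0.0045

μ = 31/42 = 0.738095; Var = μ(1−μ)/(α+β+1) = 0.1933107/43 = 0.0045.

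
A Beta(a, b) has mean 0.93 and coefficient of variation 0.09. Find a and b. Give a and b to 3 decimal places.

a = 7.712, b = 0.580

σ = CV·μ = 0.09×0.93 = 0.08370, so σ² = 0.007006.
s+1 = μ(1−μ)/σ² = 0.0651/0.007006 = 9.2924, so s = a+b = 8.2924.
a = μs = 7.712, b = (1−μ)s = 0.580.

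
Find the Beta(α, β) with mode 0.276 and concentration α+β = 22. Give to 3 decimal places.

Since the density peak of Beta(α,β) is at (α−1)/(α+β−2),
α = 1 + 0.276(22−2) = 6.520 and β = 22 − 6.520 = 15.480.

α = 6.520, β = 15.480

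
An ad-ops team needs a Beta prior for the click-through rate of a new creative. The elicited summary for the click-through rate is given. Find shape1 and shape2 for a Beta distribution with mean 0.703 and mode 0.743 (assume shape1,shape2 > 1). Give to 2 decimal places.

Let s = shape1+shape2. Mean gives shape1 = μs = 0.703s; mode gives (shape1−1)/(s−2) = 0.743.
Substituting: 0.703s − 1 = 0.743(s−2) = 0.743s − 1.486, so -0.040s = -0.486 and s = 12.1500.
Then shape1 = 0.703×12.1500 = 8.54 and shape2 = s−shape1 = 3.61.

shape1 = 8.54, shape2 = 3.61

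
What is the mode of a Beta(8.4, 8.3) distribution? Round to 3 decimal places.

0.503

The density x^(α−1)(1−x)^(β−1) is maximised at (α−1)/(α+β−2) = 7.4/14.7 = 0.503.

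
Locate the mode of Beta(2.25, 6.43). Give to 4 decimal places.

0.1871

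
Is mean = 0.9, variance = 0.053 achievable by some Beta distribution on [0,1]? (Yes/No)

Yes

A Beta with mean μ has variance μ(1−μ)/(α+β+1) < μ(1−μ).
Here μ(1−μ) = 0.9×0.1 = 0.09, and 0.053 < 0.09.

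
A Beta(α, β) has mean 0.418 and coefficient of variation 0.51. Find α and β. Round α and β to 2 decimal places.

α = 1.82, β = 2.53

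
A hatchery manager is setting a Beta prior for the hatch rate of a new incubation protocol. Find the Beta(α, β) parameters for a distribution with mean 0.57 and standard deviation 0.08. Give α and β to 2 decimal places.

First σ² = 0.0064. Setting α = μn, β = (1−μ)n with n = α+β,
μ(1−μ)/(n+1) = 0.0064 ⇒ n+1 = 0.2451/0.0064 = 38.2969 ⇒ n = 37.2969.
Hence α = 0.57×37.2969 = 21.26, β = 0.43×37.2969 = 16.04.

α = 21.26, β = 16.04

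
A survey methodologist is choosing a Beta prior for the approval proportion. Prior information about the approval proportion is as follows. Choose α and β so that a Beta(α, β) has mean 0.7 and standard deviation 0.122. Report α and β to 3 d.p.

First σ² = 0.014884. Setting α = μn, β = (1−μ)n with n = α+β,
μ(1−μ)/(n+1) = 0.014884 ⇒ n+1 = 0.21/0.014884 = 14.1091 ⇒ n = 13.1091.
Hence α = 0.7×13.1091 = 9.176, β = 0.3×13.1091 = 3.933.

α = 9.176, β = 3.933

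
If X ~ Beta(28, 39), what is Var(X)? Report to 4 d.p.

0.0036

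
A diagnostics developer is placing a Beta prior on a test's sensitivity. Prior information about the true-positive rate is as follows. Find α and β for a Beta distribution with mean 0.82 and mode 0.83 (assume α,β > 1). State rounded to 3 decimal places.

Let s = α+β. Mean gives α = μs = 0.82s; mode gives (α−1)/(s−2) = 0.83.
Substituting: 0.82s − 1 = 0.83(s−2) = 0.83s − 1.66, so -0.01s = -0.66 and s = 66.0000.
Then α = 0.82×66.0000 = 54.120 and β = s−α = 11.880.

α = 54.120, β = 11.880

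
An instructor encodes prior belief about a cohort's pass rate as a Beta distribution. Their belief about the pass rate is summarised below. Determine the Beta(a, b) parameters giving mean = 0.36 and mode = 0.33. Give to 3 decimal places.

Let s = a+b. Mean gives a = μs = 0.36s; mode gives (a−1)/(s−2) = 0.33.
Substituting: 0.36s − 1 = 0.33(s−2) = 0.33s − 0.66, so 0.03s = 0.34 and s = 11.3333.
Then a = 0.36×11.3333 = 4.080 and b = s−a = 7.253.

a = 4.080, b = 7.253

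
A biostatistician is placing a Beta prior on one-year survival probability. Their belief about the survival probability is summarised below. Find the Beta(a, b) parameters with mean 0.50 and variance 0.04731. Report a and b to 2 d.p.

Write ν = a+b; then a = μν and Var = μ(1−μ)/(ν+1).
ν = μ(1−μ)/Var − 1 = 0.2500/0.04731 − 1 = 4.2843.
a = 0.50·4.2843 = 2.14, b = 0.50·4.2843 = 2.14.

a = 2.14, b = 2.14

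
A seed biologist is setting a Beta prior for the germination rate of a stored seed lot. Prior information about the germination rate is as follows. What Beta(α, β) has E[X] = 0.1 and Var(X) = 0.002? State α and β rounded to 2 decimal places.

α = 4.40, β = 39.60

By moment matching, α+β = μ(1−μ)/σ² − 1 = (0.1·0.9)/0.002 − 1 = 45.0000 − 1 = 44.0000.
Since α/(α+β) = μ, α = 0.1·44.0000 = 4.40 and β = 0.9·44.0000 = 39.60.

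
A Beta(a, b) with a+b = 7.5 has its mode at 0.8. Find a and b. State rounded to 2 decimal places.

Since the density peak of Beta(a,b) is at (a−1)/(a+b−2),
a = 1 + 0.8(7.5−2) = 5.40 and b = 7.5 − 5.40 = 2.10.

a = 5.40, b = 2.10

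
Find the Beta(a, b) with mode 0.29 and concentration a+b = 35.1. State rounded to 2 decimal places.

a = 10.60, b = 24.50

For a,b>1 the mode is (a−1)/(a+b−2), so a = mode·(κ−2)+1 = 0.29×33.1+1 = 10.60.
And b = (1−mode)·(κ−2)+1 = 0.71×33.1+1 = 24.50.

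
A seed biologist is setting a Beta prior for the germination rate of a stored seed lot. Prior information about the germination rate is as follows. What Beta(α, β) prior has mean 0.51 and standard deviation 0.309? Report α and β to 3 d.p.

α = 0.825, β = 0.792

First σ² = 0.095481. Setting α = μn, β = (1−μ)n with n = α+β,
μ(1−μ)/(n+1) = 0.095481 ⇒ n+1 = 0.2499/0.095481 = 2.6173 ⇒ n = 1.6173.
Hence α = 0.51×1.6173 = 0.825, β = 0.49×1.6173 = 0.792.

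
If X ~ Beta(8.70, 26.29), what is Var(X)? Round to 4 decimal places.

0.0052

Var = αβ/[(α+β)²(α+β+1)] = (8.70×26.29)/(34.99²×35.99) = 228.7230/44062.560599 = 0.0052.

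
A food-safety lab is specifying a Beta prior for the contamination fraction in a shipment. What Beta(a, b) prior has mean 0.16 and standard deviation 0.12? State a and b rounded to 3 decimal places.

a = 1.333, b = 7.000

Variance = 0.12² = 0.0144. The moment-matching identity a+b = μ(1−μ)/Var − 1 gives
a+b = 0.1344/0.0144 − 1 = 8.3333, so a = μ·8.3333 = 1.333 and b = (1−μ)·8.3333 = 7.000.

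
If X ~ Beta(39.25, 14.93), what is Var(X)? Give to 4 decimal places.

0.0036

α+β = 54.18 and αβ = 586.0025, so Var = αβ/[(α+β)²(α+β+1)] = 586.0025/161979.367032 = 0.0036.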